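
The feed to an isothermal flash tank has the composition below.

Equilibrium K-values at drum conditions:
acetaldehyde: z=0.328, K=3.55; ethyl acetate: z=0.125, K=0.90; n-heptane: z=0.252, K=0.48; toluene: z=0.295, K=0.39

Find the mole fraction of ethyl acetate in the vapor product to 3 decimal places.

Rachford–Rice: g(ψ) = Σ zᵢ(Kᵢ−1)/(1+ψ(Kᵢ−1)) = 0.
Feasibility: ΣzᵢKᵢ = 1.513, Σzᵢ/Kᵢ = 1.513 — both > 1, two phases present.
Newton iteration, ψ⁰ = 0.4:
  ψ = 0.400: g = -0.0024, g' = -0.825 → ψ = 0.397
Converged at ψ = 0.397.
Compositions from xᵢ = zᵢ/(1+ψ(Kᵢ−1)), yᵢ = Kᵢxᵢ:
  acetaldehyde: x = 0.163, y = 0.579
  ethyl acetate: x = 0.130, y = 0.117
  n-heptane: x = 0.318, y = 0.152
  toluene: x = 0.389, y = 0.152

y_ethyl acetate = 0.117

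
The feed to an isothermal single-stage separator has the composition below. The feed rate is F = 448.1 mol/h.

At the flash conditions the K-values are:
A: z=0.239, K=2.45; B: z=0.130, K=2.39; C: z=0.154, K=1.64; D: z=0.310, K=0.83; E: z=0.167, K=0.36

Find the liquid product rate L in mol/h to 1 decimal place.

L = 62.2 mol/h

Rachford–Rice: g(V/F) = Σ zᵢ(Kᵢ−1)/(1+V/F(Kᵢ−1)) = 0.
Feasibility: ΣzᵢKᵢ = 1.466, Σzᵢ/Kᵢ = 1.083 — both > 1, two phases present.
Iterate (Newton) starting at V/F = 0.56:
  V/F = 0.560: g = 0.1406, g' = -0.444 → V/F = 0.877
  V/F = 0.877: g = -0.0083, g' = -0.542 → V/F = 0.861
Converged at V/F = 0.861.
Then V = V/F·F = 0.8612·448.1 = 385.9 mol/h and L = F − V = 62.2 mol/h.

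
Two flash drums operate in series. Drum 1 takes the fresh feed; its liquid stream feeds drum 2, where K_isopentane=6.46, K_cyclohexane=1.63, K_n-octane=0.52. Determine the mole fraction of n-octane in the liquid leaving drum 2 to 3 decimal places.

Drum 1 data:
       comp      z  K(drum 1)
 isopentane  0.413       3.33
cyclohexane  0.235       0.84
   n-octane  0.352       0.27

Drum 1:
Rachford–Rice: g(ψ₁) = Σ zᵢ(Kᵢ−1)/(1+ψ₁(Kᵢ−1)) = 0.
Feasibility: ΣzᵢKᵢ = 1.668, Σzᵢ/Kᵢ = 1.707 — both > 1, two phases present.
Iterate (Newton) starting at ψ₁ = 0.5:
  ψ₁ = 0.500: g = -0.0011, g' = -0.951 → ψ₁ = 0.499
Converged at ψ₁ = 0.499.
Drum-1 compositions:
  isopentane: x = 0.191, y = 0.636
  cyclohexane: x = 0.255, y = 0.215
  n-octane: x = 0.554, y = 0.149
Drum-2 feed = drum-1 liquid: z₂ = (0.1910, 0.2554, 0.5536).
Drum 2:
Let ψ₂ = V/F and solve Σ zᵢ(Kᵢ−1)/(1+ψ₂(Kᵢ−1)) = 0.
Feasibility: ΣzᵢKᵢ = 1.938, Σzᵢ/Kᵢ = 1.251 — both > 1, two phases present.
Newton–Raphson from ψ₂ = 0.42:
  ψ₂ = 0.420: g = 0.1110, g' = -0.788 → ψ₂ = 0.561
  ψ₂ = 0.561: g = 0.0120, g' = -0.639 → ψ₂ = 0.580
Converged at ψ₂ = 0.580.
  isopentane: x = 0.046, y = 0.296
  cyclohexane: x = 0.187, y = 0.305
  n-octane: x = 0.767, y = 0.399

x_n-octane (drum 2) = 0.767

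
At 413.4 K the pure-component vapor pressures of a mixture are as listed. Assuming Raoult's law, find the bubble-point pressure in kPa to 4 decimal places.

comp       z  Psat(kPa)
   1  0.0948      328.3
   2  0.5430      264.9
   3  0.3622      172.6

At the bubble point ψ → 0, so ΣzᵢKᵢ = 1 with Kᵢ = Pᵢˢᵃᵗ/P ⇒ P = ΣzᵢPᵢˢᵃᵗ.
P = 0.0948·328.3 + 0.5430·264.9 + 0.3622·172.6 = 237.4793 kPa

Pbub = 237.4793 kPa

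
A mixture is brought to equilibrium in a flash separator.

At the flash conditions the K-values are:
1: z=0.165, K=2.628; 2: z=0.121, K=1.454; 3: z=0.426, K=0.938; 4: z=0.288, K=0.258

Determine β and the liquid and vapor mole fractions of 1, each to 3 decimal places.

Rachford–Rice: g(β) = Σ zᵢ(Kᵢ−1)/(1+β(Kᵢ−1)) = 0.
Check two-phase: ΣzᵢKᵢ = 1.083 > 1 and Σzᵢ/Kᵢ = 1.716 > 1, so g(0) = 0.083 > 0 and g(1) = -0.716 < 0.
Newton iteration, β⁰ = 0.5:
  β = 0.500: g = -0.1741, g' = -0.552 → β = 0.185
  β = 0.185: g = -0.0171, g' = -0.494 → β = 0.150
Converged at β = 0.150.
Compositions from xᵢ = zᵢ/(1+β(Kᵢ−1)), yᵢ = Kᵢxᵢ:
  1: x = 0.133, y = 0.348
  2: x = 0.113, y = 0.165
  3: x = 0.430, y = 0.403
  4: x = 0.324, y = 0.084

β = 0.150, x_1 = 0.133, y_1 = 0.348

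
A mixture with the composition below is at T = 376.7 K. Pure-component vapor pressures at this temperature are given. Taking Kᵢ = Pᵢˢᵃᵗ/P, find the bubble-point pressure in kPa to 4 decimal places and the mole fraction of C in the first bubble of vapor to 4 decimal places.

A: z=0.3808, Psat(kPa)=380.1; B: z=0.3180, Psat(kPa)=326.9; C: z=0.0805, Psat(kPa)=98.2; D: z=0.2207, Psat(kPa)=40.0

Pbub = 265.4294 kPa, y_C = 0.0298

At the bubble point ψ → 0, so ΣzᵢKᵢ = 1 with Kᵢ = Pᵢˢᵃᵗ/P ⇒ P = ΣzᵢPᵢˢᵃᵗ.
P = 0.3808·380.1 + 0.3180·326.9 + 0.0805·98.2 + 0.2207·40.0 = 265.4294 kPa
yᵢ = zᵢPᵢˢᵃᵗ/P ⇒ y_C = 0.0805·98.2/265.4294 = 0.0298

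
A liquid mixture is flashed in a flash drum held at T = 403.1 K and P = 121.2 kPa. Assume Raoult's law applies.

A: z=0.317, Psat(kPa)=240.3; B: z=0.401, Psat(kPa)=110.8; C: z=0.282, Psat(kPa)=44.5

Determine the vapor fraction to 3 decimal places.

Raoult's law: Kᵢ = Pᵢˢᵃᵗ/P = Pᵢˢᵃᵗ/121.2.
  K_A = 240.3/121.2 = 1.98267, K_B = 110.8/121.2 = 0.91419, K_C = 44.5/121.2 = 0.36716
Material balance + equilibrium reduce to Σ zᵢ(Kᵢ−1)/(1+ψ(Kᵢ−1)) = 0.
Check two-phase: ΣzᵢKᵢ = 1.099 > 1 and Σzᵢ/Kᵢ = 1.367 > 1, so g(0) = 0.099 > 0 and g(1) = -0.367 < 0.
Newton–Raphson from ψ = 0.5:
  ψ = 0.500: g = -0.0881, g' = -0.383 → ψ = 0.270
  ψ = 0.270: g = -0.0041, g' = -0.359 → ψ = 0.258
Converged at ψ = 0.258.

ψ = 0.258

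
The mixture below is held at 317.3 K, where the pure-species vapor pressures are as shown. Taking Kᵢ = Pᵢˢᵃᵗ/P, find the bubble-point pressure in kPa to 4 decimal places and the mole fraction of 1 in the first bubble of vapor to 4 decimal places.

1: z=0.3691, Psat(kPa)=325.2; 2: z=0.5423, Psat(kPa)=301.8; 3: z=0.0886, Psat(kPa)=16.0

At the bubble point ψ → 0, so ΣzᵢKᵢ = 1 with Kᵢ = Pᵢˢᵃᵗ/P ⇒ P = ΣzᵢPᵢˢᵃᵗ.
P = 0.3691·325.2 + 0.5423·301.8 + 0.0886·16.0 = 285.1151 kPa
yᵢ = zᵢPᵢˢᵃᵗ/P ⇒ y_1 = 0.3691·325.2/285.1151 = 0.4210

Pbub = 285.1151 kPa, y_1 = 0.4210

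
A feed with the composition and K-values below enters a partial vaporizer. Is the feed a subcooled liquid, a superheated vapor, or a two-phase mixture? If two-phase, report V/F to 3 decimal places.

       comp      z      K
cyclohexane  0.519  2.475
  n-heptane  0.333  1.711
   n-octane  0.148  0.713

superheated vapor

ΣzᵢKᵢ = 1.960; Σzᵢ/Kᵢ = 0.612.
Since Σzᵢ/Kᵢ < 1 the mixture is above its dew point — single vapor phase.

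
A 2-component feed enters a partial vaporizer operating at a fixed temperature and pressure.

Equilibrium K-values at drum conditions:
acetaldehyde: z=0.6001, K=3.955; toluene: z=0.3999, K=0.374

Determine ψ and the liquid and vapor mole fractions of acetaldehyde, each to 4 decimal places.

Rachford–Rice: g(ψ) = Σ zᵢ(Kᵢ−1)/(1+ψ(Kᵢ−1)) = 0.
Feasibility: ΣzᵢKᵢ = 2.5230, Σzᵢ/Kᵢ = 1.2210 — both > 1, two phases present.
Binary case is linear: z₁(K₁−1)(1+ψ(K₂−1)) + z₂(K₂−1)(1+ψ(K₁−1)) = 0
⇒ ψ = [z₁(K₁−1)+z₂(K₂−1)] / [−(K₁−1)(K₂−1)] = 1.52296/1.84983 = 0.8233
Compositions from xᵢ = zᵢ/(1+ψ(Kᵢ−1)), yᵢ = Kᵢxᵢ:
  acetaldehyde: x = 0.1748, y = 0.6914
  toluene: x = 0.8252, y = 0.3086

ψ = 0.8233, x_acetaldehyde = 0.1748, y_acetaldehyde = 0.6914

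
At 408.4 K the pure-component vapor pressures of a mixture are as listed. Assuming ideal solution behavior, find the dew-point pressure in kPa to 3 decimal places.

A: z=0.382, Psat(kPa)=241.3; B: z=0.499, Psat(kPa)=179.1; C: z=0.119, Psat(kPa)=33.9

Pdew = 126.910 kPa

At the dew point ψ → 1, so Σzᵢ/Kᵢ = 1 with Kᵢ = Pᵢˢᵃᵗ/P ⇒ 1/P = Σzᵢ/Pᵢˢᵃᵗ.
1/P = 0.382/241.3 + 0.499/179.1 + 0.119/33.9 = 0.007880 ⇒ P = 126.910 kPa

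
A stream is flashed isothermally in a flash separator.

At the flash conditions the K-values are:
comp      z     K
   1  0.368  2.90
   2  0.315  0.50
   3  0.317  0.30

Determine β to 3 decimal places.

Newton–Raphson from β = 0.69:
  β = 0.690: g = -0.3671, g' = -1.013 → β = 0.328
  β = 0.328: g = -0.0455, g' = -0.879 → β = 0.276
  β = 0.276: g = 0.0009, g' = -0.916 → β = 0.277
Converged at β = 0.277.

β = 0.277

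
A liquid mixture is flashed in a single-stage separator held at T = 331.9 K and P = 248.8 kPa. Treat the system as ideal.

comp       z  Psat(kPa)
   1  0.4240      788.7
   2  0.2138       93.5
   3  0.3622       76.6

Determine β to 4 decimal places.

Raoult's law: Kᵢ = Pᵢˢᵃᵗ/P = Pᵢˢᵃᵗ/248.8.
  K_1 = 788.7/248.8 = 3.170016, K_2 = 93.5/248.8 = 0.375804, K_3 = 76.6/248.8 = 0.307878
Rachford–Rice: g(β) = Σ zᵢ(Kᵢ−1)/(1+β(Kᵢ−1)) = 0.
Feasibility: ΣzᵢKᵢ = 1.5359, Σzᵢ/Kᵢ = 1.8791 — both > 1, two phases present.
Iterate (Newton) starting at β = 0.3:
  β = 0.3000: g = 0.07671, g' = -1.1349 → β = 0.3676
  β = 0.3676: g = 0.00240, g' = -1.0702 → β = 0.3698
Converged at β = 0.3698.

β = 0.3698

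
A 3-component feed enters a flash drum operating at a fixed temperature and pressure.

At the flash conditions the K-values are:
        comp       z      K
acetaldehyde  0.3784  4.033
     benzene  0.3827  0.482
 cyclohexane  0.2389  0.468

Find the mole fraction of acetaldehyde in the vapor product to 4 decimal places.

y_acetaldehyde = 0.5936

Let ψ = V/F and solve Σ zᵢ(Kᵢ−1)/(1+ψ(Kᵢ−1)) = 0.
g(0) = ΣzᵢKᵢ − 1 = 0.8224 and g(1) = 1 − Σzᵢ/Kᵢ = -0.3983, so a root lies in (0, 1).
Newton iteration, ψ⁰ = 0.47:
  ψ = 0.4700: g = 0.04167, g' = -0.8913 → ψ = 0.5168
  ψ = 0.5168: g = 0.00106, g' = -0.8482 → ψ = 0.5180
Converged at ψ = 0.5180.
Compositions from xᵢ = zᵢ/(1+ψ(Kᵢ−1)), yᵢ = Kᵢxᵢ:
  acetaldehyde: x = 0.1472, y = 0.5936
  benzene: x = 0.5230, y = 0.2521
  cyclohexane: x = 0.3298, y = 0.1543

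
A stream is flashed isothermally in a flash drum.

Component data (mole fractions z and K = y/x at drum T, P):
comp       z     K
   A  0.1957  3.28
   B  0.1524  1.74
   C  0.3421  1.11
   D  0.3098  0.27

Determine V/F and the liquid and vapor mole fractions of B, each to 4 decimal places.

Rachford–Rice: g(V/F) = Σ zᵢ(Kᵢ−1)/(1+V/F(Kᵢ−1)) = 0.
Check two-phase: ΣzᵢKᵢ = 1.3704 > 1 and Σzᵢ/Kᵢ = 1.6029 > 1, so g(0) = 0.3704 > 0 and g(1) = -0.6029 < 0.
Newton–Raphson from V/F = 0.5:
  V/F = 0.5000: g = -0.02966, g' = -0.6798 → V/F = 0.4564
  V/F = 0.4564: g = -0.00033, g' = -0.6660 → V/F = 0.4559
Converged at V/F = 0.4559.
Compositions from xᵢ = zᵢ/(1+V/F(Kᵢ−1)), yᵢ = Kᵢxᵢ:
  A: x = 0.0960, y = 0.3148
  B: x = 0.1140, y = 0.1983
  C: x = 0.3258, y = 0.3616
  D: x = 0.4643, y = 0.1254

V/F = 0.4559, x_B = 0.1140, y_B = 0.1983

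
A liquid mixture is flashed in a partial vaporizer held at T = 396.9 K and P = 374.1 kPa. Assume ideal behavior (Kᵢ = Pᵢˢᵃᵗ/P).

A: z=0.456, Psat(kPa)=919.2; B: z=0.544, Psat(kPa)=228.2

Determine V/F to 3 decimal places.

Raoult's law: Kᵢ = Pᵢˢᵃᵗ/P = Pᵢˢᵃᵗ/374.1.
  K_A = 919.2/374.1 = 2.45710, K_B = 228.2/374.1 = 0.61000
Binary case is linear: z₁(K₁−1)(1+V/F(K₂−1)) + z₂(K₂−1)(1+V/F(K₁−1)) = 0
⇒ V/F = [z₁(K₁−1)+z₂(K₂−1)] / [−(K₁−1)(K₂−1)] = 0.4523/0.5683 = 0.796

V/F = 0.796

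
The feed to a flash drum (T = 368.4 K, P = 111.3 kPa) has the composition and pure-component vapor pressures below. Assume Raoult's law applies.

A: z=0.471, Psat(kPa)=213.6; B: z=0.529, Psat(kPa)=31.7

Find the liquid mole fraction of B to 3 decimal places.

Raoult's law: Kᵢ = Pᵢˢᵃᵗ/P = Pᵢˢᵃᵗ/111.3.
  K_A = 213.6/111.3 = 1.91914, K_B = 31.7/111.3 = 0.28482
Material balance + equilibrium reduce to Σ zᵢ(Kᵢ−1)/(1+ψ(Kᵢ−1)) = 0.
Check two-phase: ΣzᵢKᵢ = 1.055 > 1 and Σzᵢ/Kᵢ = 2.103 > 1, so g(0) = 0.055 > 0 and g(1) = -1.103 < 0.
Binary case is linear: z₁(K₁−1)(1+ψ(K₂−1)) + z₂(K₂−1)(1+ψ(K₁−1)) = 0
⇒ ψ = [z₁(K₁−1)+z₂(K₂−1)] / [−(K₁−1)(K₂−1)] = 0.0546/0.6574 = 0.083
Compositions from xᵢ = zᵢ/(1+ψ(Kᵢ−1)), yᵢ = Kᵢxᵢ:
  A: x = 0.438, y = 0.840
  B: x = 0.562, y = 0.160

x_B = 0.562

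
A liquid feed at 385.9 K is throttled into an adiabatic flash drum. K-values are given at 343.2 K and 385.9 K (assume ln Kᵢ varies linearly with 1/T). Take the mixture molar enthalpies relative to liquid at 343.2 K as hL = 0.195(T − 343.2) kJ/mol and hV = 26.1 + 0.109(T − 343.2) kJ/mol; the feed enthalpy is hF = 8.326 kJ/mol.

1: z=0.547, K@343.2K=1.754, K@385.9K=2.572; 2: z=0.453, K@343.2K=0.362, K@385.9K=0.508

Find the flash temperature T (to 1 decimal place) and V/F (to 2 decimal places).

T = 345.8 K, V/F = 0.30

Adiabatic flash: solve Rachford–Rice at each trial T, then check hF = ψ·hV(T) + (1−ψ)·hL(T).
  T = 343.2 K: K = (1.754, 0.362), RR gives ψ = 0.257, H_out = 6.697 kJ/mol
  T = 385.9 K: K = (2.572, 0.508), RR gives ψ = 0.824, H_out = 26.798 kJ/mol
  T = 364.5 K: K = (2.147, 0.433), RR gives ψ = 0.570, H_out = 17.978 kJ/mol
  T = 353.9 K: K = (1.947, 0.397), RR gives ψ = 0.429, H_out = 12.892 kJ/mol
  T = 348.5 K: K = (1.849, 0.379), RR gives ψ = 0.347, H_out = 9.944 kJ/mol
  T = 345.9 K: K = (1.802, 0.371), RR gives ψ = 0.304, H_out = 8.402 kJ/mol
  T = 344.5 K: K = (1.777, 0.366), RR gives ψ = 0.280, H_out = 7.532 kJ/mol
Linear interpolation between T = 344.5 (H_out = 7.532) and T = 345.9 (H_out = 8.402) on hF = 8.326 gives T ≈ 345.8 K, at which ψ = 0.30.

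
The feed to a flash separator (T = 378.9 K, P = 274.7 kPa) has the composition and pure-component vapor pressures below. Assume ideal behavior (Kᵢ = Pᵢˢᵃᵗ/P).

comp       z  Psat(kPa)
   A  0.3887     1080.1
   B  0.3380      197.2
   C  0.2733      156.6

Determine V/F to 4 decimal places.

Raoult's law: Kᵢ = Pᵢˢᵃᵗ/P = Pᵢˢᵃᵗ/274.7.
  K_A = 1080.1/274.7 = 3.931926, K_B = 197.2/274.7 = 0.717874, K_C = 156.6/274.7 = 0.570076
Rachford–Rice: g(V/F) = Σ zᵢ(Kᵢ−1)/(1+V/F(Kᵢ−1)) = 0.
Check two-phase: ΣzᵢKᵢ = 1.9268 > 1 and Σzᵢ/Kᵢ = 1.0491 > 1, so g(0) = 0.9268 > 0 and g(1) = -0.0491 < 0.
Newton iteration, V/F⁰ = 0.5:
  V/F = 0.5000: g = 0.20146, g' = -0.6679 → V/F = 0.8016
  V/F = 0.8016: g = 0.03765, g' = -0.4602 → V/F = 0.8834
  V/F = 0.8834: g = 0.00097, g' = -0.4383 → V/F = 0.8856
Converged at V/F = 0.8856.

V/F = 0.8856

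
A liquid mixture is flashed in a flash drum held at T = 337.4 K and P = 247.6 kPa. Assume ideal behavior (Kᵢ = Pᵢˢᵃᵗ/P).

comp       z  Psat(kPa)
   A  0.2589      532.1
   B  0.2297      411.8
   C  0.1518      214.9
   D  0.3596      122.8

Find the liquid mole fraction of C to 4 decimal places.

x_C = 0.1651

Raoult's law: Kᵢ = Pᵢˢᵃᵗ/P = Pᵢˢᵃᵗ/247.6.
  K_A = 532.1/247.6 = 2.149031, K_B = 411.8/247.6 = 1.663166, K_C = 214.9/247.6 = 0.867932, K_D = 122.8/247.6 = 0.495961
Material balance + equilibrium reduce to Σ zᵢ(Kᵢ−1)/(1+ψ(Kᵢ−1)) = 0.
Check two-phase: ΣzᵢKᵢ = 1.2485 > 1 and Σzᵢ/Kᵢ = 1.1585 > 1, so g(0) = 0.2485 > 0 and g(1) = -0.1585 < 0.
Iterate (Newton) starting at ψ = 0.53:
  ψ = 0.5300: g = 0.02872, g' = -0.3605 → ψ = 0.6097
  ψ = 0.6097: g = -0.00006, g' = -0.3630 → ψ = 0.6095
Converged at ψ = 0.6095.
Compositions from xᵢ = zᵢ/(1+ψ(Kᵢ−1)), yᵢ = Kᵢxᵢ:
  A: x = 0.1523, y = 0.3272
  B: x = 0.1636, y = 0.2721
  C: x = 0.1651, y = 0.1433
  D: x = 0.5191, y = 0.2574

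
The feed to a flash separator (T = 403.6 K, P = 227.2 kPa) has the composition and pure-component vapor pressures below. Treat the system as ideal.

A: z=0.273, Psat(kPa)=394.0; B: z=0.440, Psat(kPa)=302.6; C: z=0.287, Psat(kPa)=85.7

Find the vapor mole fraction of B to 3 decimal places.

y_B = 0.498

Raoult's law: Kᵢ = Pᵢˢᵃᵗ/P = Pᵢˢᵃᵗ/227.2.
  K_A = 394.0/227.2 = 1.73415, K_B = 302.6/227.2 = 1.33187, K_C = 85.7/227.2 = 0.37720
Newton iteration, V/F⁰ = 0.5:
  V/F = 0.500: g = 0.0123, g' = -0.349 → V/F = 0.535
Converged at V/F = 0.535.
Compositions from xᵢ = zᵢ/(1+V/F(Kᵢ−1)), yᵢ = Kᵢxᵢ:
  A: x = 0.196, y = 0.340
  B: x = 0.374, y = 0.498
  C: x = 0.430, y = 0.162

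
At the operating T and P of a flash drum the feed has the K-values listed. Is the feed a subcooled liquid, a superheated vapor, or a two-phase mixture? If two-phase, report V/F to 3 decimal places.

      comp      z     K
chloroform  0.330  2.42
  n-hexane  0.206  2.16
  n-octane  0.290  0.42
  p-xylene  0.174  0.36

ΣzᵢKᵢ = 1.428; Σzᵢ/Kᵢ = 1.406.
Both exceed 1, so a two-phase solution exists.
Iterate (Newton) starting at ψ = 0.5:
  ψ = 0.500: g = 0.0246, g' = -0.686 → ψ = 0.536
Converged at ψ = 0.536.

two-phase, V/F = 0.536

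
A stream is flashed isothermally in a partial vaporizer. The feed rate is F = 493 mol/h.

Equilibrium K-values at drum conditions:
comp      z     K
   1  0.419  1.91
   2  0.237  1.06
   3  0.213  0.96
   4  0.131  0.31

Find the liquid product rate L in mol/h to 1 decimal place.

L = 72.8 mol/h

Rachford–Rice: g(V/F) = Σ zᵢ(Kᵢ−1)/(1+V/F(Kᵢ−1)) = 0.
g(0) = ΣzᵢKᵢ − 1 = 0.297 and g(1) = 1 − Σzᵢ/Kᵢ = -0.087, so a root lies in (0, 1).
Iterate (Newton) starting at V/F = 0.63:
  V/F = 0.630: g = 0.0874, g' = -0.336 → V/F = 0.890
  V/F = 0.890: g = -0.0188, g' = -0.526 → V/F = 0.854
  V/F = 0.854: g = -0.0008, g' = -0.481 → V/F = 0.852
Converged at V/F = 0.852.
Then V = V/F·F = 0.8523·493 = 420.2 mol/h and L = F − V = 72.8 mol/h.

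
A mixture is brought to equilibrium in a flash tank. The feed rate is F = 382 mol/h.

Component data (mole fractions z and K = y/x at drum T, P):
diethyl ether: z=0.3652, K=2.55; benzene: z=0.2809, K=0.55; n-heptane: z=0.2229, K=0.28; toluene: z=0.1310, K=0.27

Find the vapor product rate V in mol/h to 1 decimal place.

Let ψ = V/F and solve Σ zᵢ(Kᵢ−1)/(1+ψ(Kᵢ−1)) = 0.
Check two-phase: ΣzᵢKᵢ = 1.1835 > 1 and Σzᵢ/Kᵢ = 1.9352 > 1, so g(0) = 0.1835 > 0 and g(1) = -0.9352 < 0.
Newton–Raphson from ψ = 0.5:
  ψ = 0.5000: g = -0.24556, g' = -0.8284 → ψ = 0.2036
  ψ = 0.2036: g = -0.00925, g' = -0.8309 → ψ = 0.1925
Converged at ψ = 0.1925.
Then V = ψ·F = 0.1925·382 = 73.5 mol/h and L = F − V = 308.5 mol/h.

V = 73.5 mol/h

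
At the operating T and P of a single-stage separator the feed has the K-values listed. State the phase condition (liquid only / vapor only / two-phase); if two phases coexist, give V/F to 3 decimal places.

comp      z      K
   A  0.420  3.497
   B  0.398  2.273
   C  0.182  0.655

vapor only

ΣzᵢKᵢ = 2.493; Σzᵢ/Kᵢ = 0.573.
Since Σzᵢ/Kᵢ < 1 the mixture is above its dew point — single vapor phase.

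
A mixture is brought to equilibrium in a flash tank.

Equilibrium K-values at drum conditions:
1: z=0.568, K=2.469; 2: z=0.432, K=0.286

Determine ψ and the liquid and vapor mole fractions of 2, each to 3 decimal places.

ψ = 0.501, x_2 = 0.673, y_2 = 0.192

Material balance + equilibrium reduce to Σ zᵢ(Kᵢ−1)/(1+ψ(Kᵢ−1)) = 0.
Check two-phase: ΣzᵢKᵢ = 1.526 > 1 and Σzᵢ/Kᵢ = 1.741 > 1, so g(0) = 0.526 > 0 and g(1) = -0.741 < 0.
Newton iteration, ψ⁰ = 0.63:
  ψ = 0.630: g = -0.1273, g' = -1.058 → ψ = 0.510
  ψ = 0.510: g = -0.0078, g' = -0.945 → ψ = 0.501
Converged at ψ = 0.501.
Compositions from xᵢ = zᵢ/(1+ψ(Kᵢ−1)), yᵢ = Kᵢxᵢ:
  1: x = 0.327, y = 0.808
  2: x = 0.673, y = 0.192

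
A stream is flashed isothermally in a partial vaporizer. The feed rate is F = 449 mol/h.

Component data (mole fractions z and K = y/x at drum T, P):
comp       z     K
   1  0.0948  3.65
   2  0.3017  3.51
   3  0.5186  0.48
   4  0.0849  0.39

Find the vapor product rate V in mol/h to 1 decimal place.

Rachford–Rice: g(β) = Σ zᵢ(Kᵢ−1)/(1+β(Kᵢ−1)) = 0.
g(0) = ΣzᵢKᵢ − 1 = 0.6870 and g(1) = 1 − Σzᵢ/Kᵢ = -0.4100, so a root lies in (0, 1).
Newton iteration, β⁰ = 0.36:
  β = 0.3600: g = 0.12823, g' = -0.9630 → β = 0.4932
  β = 0.4932: g = 0.01055, g' = -0.8229 → β = 0.5060
Converged at β = 0.5060.
Then V = β·F = 0.5060·449 = 227.2 mol/h and L = F − V = 221.8 mol/h.

V = 227.2 mol/h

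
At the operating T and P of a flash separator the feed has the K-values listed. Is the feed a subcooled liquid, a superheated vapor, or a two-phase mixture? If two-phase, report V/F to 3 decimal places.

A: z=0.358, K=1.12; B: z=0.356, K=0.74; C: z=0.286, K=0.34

ΣzᵢKᵢ = 0.762; Σzᵢ/Kᵢ = 1.642.
Since ΣzᵢKᵢ < 1 the mixture is below its bubble point — single liquid phase.

subcooled liquid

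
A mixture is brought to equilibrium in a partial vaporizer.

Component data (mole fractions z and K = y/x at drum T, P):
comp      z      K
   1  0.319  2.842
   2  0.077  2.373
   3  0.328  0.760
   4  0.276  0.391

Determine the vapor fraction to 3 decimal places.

ψ = 0.565

Iterate (Newton) starting at ψ = 0.68:
  ψ = 0.680: g = -0.0654, g' = -0.577 → ψ = 0.567
  ψ = 0.567: g = -0.0008, g' = -0.569 → ψ = 0.565
Converged at ψ = 0.565.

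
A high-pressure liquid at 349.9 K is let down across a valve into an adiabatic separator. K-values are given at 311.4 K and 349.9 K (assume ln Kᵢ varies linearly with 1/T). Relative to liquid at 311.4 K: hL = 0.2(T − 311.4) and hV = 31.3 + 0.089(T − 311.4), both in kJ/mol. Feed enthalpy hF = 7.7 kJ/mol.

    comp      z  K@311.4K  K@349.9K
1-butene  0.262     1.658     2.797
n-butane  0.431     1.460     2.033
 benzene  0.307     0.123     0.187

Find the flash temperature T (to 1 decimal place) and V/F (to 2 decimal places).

Adiabatic flash: solve Rachford–Rice at each trial T, then check hF = ψ·hV(T) + (1−ψ)·hL(T).
  T = 311.4 K: K = (1.658, 1.460, 0.123), RR gives ψ = 0.214, H_out = 6.708 kJ/mol
  T = 349.9 K: K = (2.797, 2.033, 0.187), RR gives ψ = 0.612, H_out = 24.246 kJ/mol
  T = 330.6 K: K = (2.185, 1.739, 0.153), RR gives ψ = 0.475, H_out = 17.684 kJ/mol
  T = 321.0 K: K = (1.911, 1.597, 0.138), RR gives ψ = 0.371, H_out = 13.139 kJ/mol
  T = 316.2 K: K = (1.782, 1.528, 0.130), RR gives ψ = 0.302, H_out = 10.252 kJ/mol
  T = 313.8 K: K = (1.719, 1.494, 0.127), RR gives ψ = 0.261, H_out = 8.579 kJ/mol
  T = 312.6 K: K = (1.689, 1.477, 0.125), RR gives ψ = 0.238, H_out = 7.671 kJ/mol
Linear interpolation between T = 312.6 (H_out = 7.671) and T = 313.8 (H_out = 8.579) on hF = 7.7 gives T ≈ 312.6 K, at which ψ = 0.24.

T = 312.6 K, V/F = 0.24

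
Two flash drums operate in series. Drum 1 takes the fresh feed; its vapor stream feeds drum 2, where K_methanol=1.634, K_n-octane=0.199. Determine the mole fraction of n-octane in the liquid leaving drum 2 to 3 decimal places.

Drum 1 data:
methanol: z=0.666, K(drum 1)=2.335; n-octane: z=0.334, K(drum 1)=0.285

Drum 1:
Rachford–Rice: g(ψ₁) = Σ zᵢ(Kᵢ−1)/(1+ψ₁(Kᵢ−1)) = 0.
Feasibility: ΣzᵢKᵢ = 1.650, Σzᵢ/Kᵢ = 1.457 — both > 1, two phases present.
Binary case is linear: z₁(K₁−1)(1+ψ₁(K₂−1)) + z₂(K₂−1)(1+ψ₁(K₁−1)) = 0
⇒ ψ₁ = [z₁(K₁−1)+z₂(K₂−1)] / [−(K₁−1)(K₂−1)] = 0.6503/0.9545 = 0.681
Drum-1 compositions:
  methanol: x = 0.349, y = 0.814
  n-octane: x = 0.651, y = 0.186
Drum-2 feed = drum-1 vapor: z₂ = (0.8144, 0.1856).
Drum 2:
Let ψ₂ = V/F and solve Σ zᵢ(Kᵢ−1)/(1+ψ₂(Kᵢ−1)) = 0.
Feasibility: ΣzᵢKᵢ = 1.368, Σzᵢ/Kᵢ = 1.431 — both > 1, two phases present.
Iterate (Newton) starting at ψ₂ = 0.5:
  ψ₂ = 0.500: g = 0.1441, g' = -0.520 → ψ₂ = 0.777
  ψ₂ = 0.777: g = -0.0478, g' = -0.982 → ψ₂ = 0.728
  ψ₂ = 0.728: g = -0.0037, g' = -0.839 → ψ₂ = 0.724
Converged at ψ₂ = 0.724.
  methanol: x = 0.558, y = 0.912
  n-octane: x = 0.442, y = 0.088

x_n-octane (drum 2) = 0.442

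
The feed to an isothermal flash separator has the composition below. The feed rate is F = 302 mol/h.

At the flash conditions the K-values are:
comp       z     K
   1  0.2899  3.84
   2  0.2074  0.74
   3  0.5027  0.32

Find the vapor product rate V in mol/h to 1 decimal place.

Material balance + equilibrium reduce to Σ zᵢ(Kᵢ−1)/(1+β(Kᵢ−1)) = 0.
Check two-phase: ΣzᵢKᵢ = 1.4276 > 1 and Σzᵢ/Kᵢ = 1.9267 > 1, so g(0) = 0.4276 > 0 and g(1) = -0.9267 < 0.
Iterate (Newton) starting at β = 0.49:
  β = 0.4900: g = -0.23020, g' = -0.9500 → β = 0.2477
  β = 0.2477: g = 0.01462, g' = -1.1580 → β = 0.2603
  β = 0.2603: g = 0.00016, g' = -1.1323 → β = 0.2605
Converged at β = 0.2605.
Then V = β·F = 0.2605·302 = 78.7 mol/h and L = F − V = 223.3 mol/h.

V = 78.7 mol/h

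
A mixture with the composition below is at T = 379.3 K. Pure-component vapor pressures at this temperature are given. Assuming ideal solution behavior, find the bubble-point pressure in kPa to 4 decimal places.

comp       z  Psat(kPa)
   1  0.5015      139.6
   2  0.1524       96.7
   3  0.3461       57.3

At the bubble point ψ → 0, so ΣzᵢKᵢ = 1 with Kᵢ = Pᵢˢᵃᵗ/P ⇒ P = ΣzᵢPᵢˢᵃᵗ.
P = 0.5015·139.6 + 0.1524·96.7 + 0.3461·57.3 = 104.5780 kPa

Pbub = 104.5780 kPa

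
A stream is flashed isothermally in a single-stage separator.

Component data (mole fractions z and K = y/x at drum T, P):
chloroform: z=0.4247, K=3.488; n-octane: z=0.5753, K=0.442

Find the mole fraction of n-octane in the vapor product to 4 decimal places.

y_n-octane = 0.3610

Material balance + equilibrium reduce to Σ zᵢ(Kᵢ−1)/(1+ψ(Kᵢ−1)) = 0.
g(0) = ΣzᵢKᵢ − 1 = 0.7356 and g(1) = 1 − Σzᵢ/Kᵢ = -0.4233, so a root lies in (0, 1).
Binary case is linear: z₁(K₁−1)(1+ψ(K₂−1)) + z₂(K₂−1)(1+ψ(K₁−1)) = 0
⇒ ψ = [z₁(K₁−1)+z₂(K₂−1)] / [−(K₁−1)(K₂−1)] = 0.73564/1.38830 = 0.5299
Compositions from xᵢ = zᵢ/(1+ψ(Kᵢ−1)), yᵢ = Kᵢxᵢ:
  chloroform: x = 0.1832, y = 0.6390
  n-octane: x = 0.8168, y = 0.3610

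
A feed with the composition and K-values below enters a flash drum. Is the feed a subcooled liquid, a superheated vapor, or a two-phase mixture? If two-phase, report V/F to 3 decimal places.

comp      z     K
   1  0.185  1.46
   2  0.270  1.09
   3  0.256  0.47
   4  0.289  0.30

subcooled liquid

ΣzᵢKᵢ = 0.771; Σzᵢ/Kᵢ = 1.882.
Since ΣzᵢKᵢ < 1 the mixture is below its bubble point — single liquid phase.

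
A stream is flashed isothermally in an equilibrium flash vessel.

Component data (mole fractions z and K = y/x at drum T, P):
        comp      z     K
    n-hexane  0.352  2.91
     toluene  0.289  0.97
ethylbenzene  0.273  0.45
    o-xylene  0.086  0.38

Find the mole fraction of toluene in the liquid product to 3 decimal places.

x_toluene = 0.294

Material balance + equilibrium reduce to Σ zᵢ(Kᵢ−1)/(1+β(Kᵢ−1)) = 0.
g(0) = ΣzᵢKᵢ − 1 = 0.460 and g(1) = 1 − Σzᵢ/Kᵢ = -0.252, so a root lies in (0, 1).
Newton iteration, β⁰ = 0.5:
  β = 0.500: g = 0.0507, g' = -0.563 → β = 0.590
  β = 0.590: g = 0.0009, g' = -0.547 → β = 0.592
Converged at β = 0.592.
Compositions from xᵢ = zᵢ/(1+β(Kᵢ−1)), yᵢ = Kᵢxᵢ:
  n-hexane: x = 0.165, y = 0.481
  toluene: x = 0.294, y = 0.285
  ethylbenzene: x = 0.405, y = 0.182
  o-xylene: x = 0.136, y = 0.052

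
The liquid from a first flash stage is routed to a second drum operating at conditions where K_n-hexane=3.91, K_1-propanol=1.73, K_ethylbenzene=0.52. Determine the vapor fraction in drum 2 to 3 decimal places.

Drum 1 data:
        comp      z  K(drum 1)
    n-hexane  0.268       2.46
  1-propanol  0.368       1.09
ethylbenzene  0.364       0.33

Drum 1:
Rachford–Rice: g(ψ₁) = Σ zᵢ(Kᵢ−1)/(1+ψ₁(Kᵢ−1)) = 0.
Feasibility: ΣzᵢKᵢ = 1.181, Σzᵢ/Kᵢ = 1.550 — both > 1, two phases present.
Newton iteration, ψ₁⁰ = 0.5:
  ψ₁ = 0.500: g = -0.1089, g' = -0.563 → ψ₁ = 0.307
  ψ₁ = 0.307: g = -0.0044, g' = -0.534 → ψ₁ = 0.298
Converged at ψ₁ = 0.298.
Drum-1 compositions:
  n-hexane: x = 0.187, y = 0.459
  1-propanol: x = 0.358, y = 0.391
  ethylbenzene: x = 0.455, y = 0.150
Drum-2 feed = drum-1 liquid: z₂ = (0.1867, 0.3584, 0.4549).
Drum 2:
Rachford–Rice: g(ψ₂) = Σ zᵢ(Kᵢ−1)/(1+ψ₂(Kᵢ−1)) = 0.
Feasibility: ΣzᵢKᵢ = 1.586, Σzᵢ/Kᵢ = 1.130 — both > 1, two phases present.
Iterate (Newton) starting at ψ₂ = 0.45:
  ψ₂ = 0.450: g = 0.1536, g' = -0.575 → ψ₂ = 0.717
  ψ₂ = 0.717: g = 0.0147, g' = -0.492 → ψ₂ = 0.747
Converged at ψ₂ = 0.747.
  n-hexane: x = 0.059, y = 0.230
  1-propanol: x = 0.232, y = 0.401
  ethylbenzene: x = 0.709, y = 0.369

V/F (drum 2) = 0.747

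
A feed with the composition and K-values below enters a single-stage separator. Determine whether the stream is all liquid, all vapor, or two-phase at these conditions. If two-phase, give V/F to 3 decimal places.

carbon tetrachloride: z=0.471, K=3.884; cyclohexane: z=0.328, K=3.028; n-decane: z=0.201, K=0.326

ΣzᵢKᵢ = 2.888; Σzᵢ/Kᵢ = 0.846.
Since Σzᵢ/Kᵢ < 1 the mixture is above its dew point — single vapor phase.

all vapor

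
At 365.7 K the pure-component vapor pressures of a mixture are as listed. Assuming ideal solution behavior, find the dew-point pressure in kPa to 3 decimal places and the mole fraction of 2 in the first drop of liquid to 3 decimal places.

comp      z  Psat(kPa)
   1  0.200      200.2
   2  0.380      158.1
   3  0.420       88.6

Pdew = 122.806 kPa, x_2 = 0.295

At the dew point ψ → 1, so Σzᵢ/Kᵢ = 1 with Kᵢ = Pᵢˢᵃᵗ/P ⇒ 1/P = Σzᵢ/Pᵢˢᵃᵗ.
1/P = 0.200/200.2 + 0.380/158.1 + 0.420/88.6 = 0.008143 ⇒ P = 122.806 kPa
xᵢ = zᵢP/Pᵢˢᵃᵗ ⇒ x_2 = 0.380·122.806/158.1 = 0.295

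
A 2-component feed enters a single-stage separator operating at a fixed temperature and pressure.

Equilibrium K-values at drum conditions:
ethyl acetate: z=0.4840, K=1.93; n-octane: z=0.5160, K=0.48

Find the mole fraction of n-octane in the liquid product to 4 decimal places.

x_n-octane = 0.6414

Material balance + equilibrium reduce to Σ zᵢ(Kᵢ−1)/(1+ψ(Kᵢ−1)) = 0.
Feasibility: ΣzᵢKᵢ = 1.1818, Σzᵢ/Kᵢ = 1.3258 — both > 1, two phases present.
Newton–Raphson from ψ = 0.53:
  ψ = 0.5300: g = -0.06890, g' = -0.4537 → ψ = 0.3782
  ψ = 0.3782: g = -0.00099, g' = -0.4453 → ψ = 0.3759
Converged at ψ = 0.3759.
Compositions from xᵢ = zᵢ/(1+ψ(Kᵢ−1)), yᵢ = Kᵢxᵢ:
  ethyl acetate: x = 0.3586, y = 0.6921
  n-octane: x = 0.6414, y = 0.3079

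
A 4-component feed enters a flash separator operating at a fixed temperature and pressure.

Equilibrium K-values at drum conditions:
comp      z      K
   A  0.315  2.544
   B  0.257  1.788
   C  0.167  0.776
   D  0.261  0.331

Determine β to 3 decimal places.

Rachford–Rice: g(β) = Σ zᵢ(Kᵢ−1)/(1+β(Kᵢ−1)) = 0.
Feasibility: ΣzᵢKᵢ = 1.477, Σzᵢ/Kᵢ = 1.271 — both > 1, two phases present.
Newton iteration, β⁰ = 0.5:
  β = 0.500: g = 0.1152, g' = -0.596 → β = 0.693
  β = 0.693: g = -0.0042, g' = -0.660 → β = 0.687
Converged at β = 0.687.

β = 0.687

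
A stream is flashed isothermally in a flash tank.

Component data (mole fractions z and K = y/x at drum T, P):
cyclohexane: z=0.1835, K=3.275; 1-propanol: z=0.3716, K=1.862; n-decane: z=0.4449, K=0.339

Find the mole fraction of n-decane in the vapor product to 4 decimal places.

Let β = V/F and solve Σ zᵢ(Kᵢ−1)/(1+β(Kᵢ−1)) = 0.
Check two-phase: ΣzᵢKᵢ = 1.4437 > 1 and Σzᵢ/Kᵢ = 1.5680 > 1, so g(0) = 0.4437 > 0 and g(1) = -0.5680 < 0.
Iterate (Newton) starting at β = 0.36:
  β = 0.3600: g = 0.08805, g' = -0.7826 → β = 0.4725
  β = 0.4725: g = 0.00116, g' = -0.7711 → β = 0.4740
Converged at β = 0.4740.
Compositions from xᵢ = zᵢ/(1+β(Kᵢ−1)), yᵢ = Kᵢxᵢ:
  cyclohexane: x = 0.0883, y = 0.2892
  1-propanol: x = 0.2638, y = 0.4912
  n-decane: x = 0.6479, y = 0.2196

y_n-decane = 0.2196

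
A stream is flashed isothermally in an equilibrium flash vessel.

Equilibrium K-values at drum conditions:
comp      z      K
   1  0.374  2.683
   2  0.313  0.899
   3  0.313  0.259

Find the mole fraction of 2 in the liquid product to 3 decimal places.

x_2 = 0.327

Material balance + equilibrium reduce to Σ zᵢ(Kᵢ−1)/(1+ψ(Kᵢ−1)) = 0.
Check two-phase: ΣzᵢKᵢ = 1.366 > 1 and Σzᵢ/Kᵢ = 1.696 > 1, so g(0) = 0.366 > 0 and g(1) = -0.696 < 0.
Newton–Raphson from ψ = 0.52:
  ψ = 0.520: g = -0.0750, g' = -0.760 → ψ = 0.421
  ψ = 0.421: g = -0.0019, g' = -0.729 → ψ = 0.419
Converged at ψ = 0.419.
Compositions from xᵢ = zᵢ/(1+ψ(Kᵢ−1)), yᵢ = Kᵢxᵢ:
  1: x = 0.219, y = 0.589
  2: x = 0.327, y = 0.294
  3: x = 0.454, y = 0.118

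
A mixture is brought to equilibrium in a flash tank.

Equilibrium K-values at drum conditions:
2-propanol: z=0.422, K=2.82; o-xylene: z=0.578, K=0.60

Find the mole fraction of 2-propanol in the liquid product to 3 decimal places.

x_2-propanol = 0.180

Rachford–Rice: g(β) = Σ zᵢ(Kᵢ−1)/(1+β(Kᵢ−1)) = 0.
Check two-phase: ΣzᵢKᵢ = 1.537 > 1 and Σzᵢ/Kᵢ = 1.113 > 1, so g(0) = 0.537 > 0 and g(1) = -0.113 < 0.
Binary case is linear: z₁(K₁−1)(1+β(K₂−1)) + z₂(K₂−1)(1+β(K₁−1)) = 0
⇒ β = [z₁(K₁−1)+z₂(K₂−1)] / [−(K₁−1)(K₂−1)] = 0.5368/0.7280 = 0.737
Compositions from xᵢ = zᵢ/(1+β(Kᵢ−1)), yᵢ = Kᵢxᵢ:
  2-propanol: x = 0.180, y = 0.508
  o-xylene: x = 0.820, y = 0.492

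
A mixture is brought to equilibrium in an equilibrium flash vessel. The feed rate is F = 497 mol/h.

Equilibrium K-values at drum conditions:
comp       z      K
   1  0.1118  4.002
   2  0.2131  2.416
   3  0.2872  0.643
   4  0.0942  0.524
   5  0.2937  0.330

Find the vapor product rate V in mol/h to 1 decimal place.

V = 133.3 mol/h

Newton iteration, β⁰ = 0.5:
  β = 0.5000: g = -0.16870, g' = -0.6967 → β = 0.2579
  β = 0.2579: g = 0.00831, g' = -0.8142 → β = 0.2681
Converged at β = 0.2681.
Then V = β·F = 0.2681·497 = 133.3 mol/h and L = F − V = 363.7 mol/h.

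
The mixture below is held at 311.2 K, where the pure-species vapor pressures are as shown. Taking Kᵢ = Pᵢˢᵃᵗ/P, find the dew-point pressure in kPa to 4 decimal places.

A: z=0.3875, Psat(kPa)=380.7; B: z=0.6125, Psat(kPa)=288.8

Pdew = 318.6026 kPa

At the dew point ψ → 1, so Σzᵢ/Kᵢ = 1 with Kᵢ = Pᵢˢᵃᵗ/P ⇒ 1/P = Σzᵢ/Pᵢˢᵃᵗ.
1/P = 0.3875/380.7 + 0.6125/288.8 = 0.0031387 ⇒ P = 318.6026 kPa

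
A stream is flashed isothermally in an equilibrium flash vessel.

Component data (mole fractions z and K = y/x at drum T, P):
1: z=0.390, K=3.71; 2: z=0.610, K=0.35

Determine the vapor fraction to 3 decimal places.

ψ = 0.375

Binary case is linear: z₁(K₁−1)(1+ψ(K₂−1)) + z₂(K₂−1)(1+ψ(K₁−1)) = 0
⇒ ψ = [z₁(K₁−1)+z₂(K₂−1)] / [−(K₁−1)(K₂−1)] = 0.6604/1.7615 = 0.375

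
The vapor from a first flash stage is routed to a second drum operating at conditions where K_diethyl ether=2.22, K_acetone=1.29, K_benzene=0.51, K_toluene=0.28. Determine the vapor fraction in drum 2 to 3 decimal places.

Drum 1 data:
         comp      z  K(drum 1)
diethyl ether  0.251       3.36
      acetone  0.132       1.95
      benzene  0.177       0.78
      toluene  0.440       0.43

V/F (drum 2) = 0.460

Drum 1:
Let ψ₁ = V/F and solve Σ zᵢ(Kᵢ−1)/(1+ψ₁(Kᵢ−1)) = 0.
Check two-phase: ΣzᵢKᵢ = 1.428 > 1 and Σzᵢ/Kᵢ = 1.393 > 1, so g(0) = 0.428 > 0 and g(1) = -0.393 < 0.
Newton–Raphson from ψ₁ = 0.67:
  ψ₁ = 0.670: g = -0.1453, g' = -0.640 → ψ₁ = 0.443
  ψ₁ = 0.443: g = -0.0008, g' = -0.659 → ψ₁ = 0.442
Converged at ψ₁ = 0.442.
Drum-1 compositions:
  diethyl ether: x = 0.123, y = 0.413
  acetone: x = 0.093, y = 0.181
  benzene: x = 0.196, y = 0.153
  toluene: x = 0.588, y = 0.253
Drum-2 feed = drum-1 vapor: z₂ = (0.4129, 0.1813, 0.1529, 0.2529).
Drum 2:
Iterate (Newton) starting at ψ₂ = 0.5:
  ψ₂ = 0.500: g = -0.0249, g' = -0.633 → ψ₂ = 0.461
  ψ₂ = 0.461: g = -0.0003, g' = -0.618 → ψ₂ = 0.460
Converged at ψ₂ = 0.460.
  diethyl ether: x = 0.264, y = 0.587
  acetone: x = 0.160, y = 0.206
  benzene: x = 0.197, y = 0.101
  toluene: x = 0.378, y = 0.106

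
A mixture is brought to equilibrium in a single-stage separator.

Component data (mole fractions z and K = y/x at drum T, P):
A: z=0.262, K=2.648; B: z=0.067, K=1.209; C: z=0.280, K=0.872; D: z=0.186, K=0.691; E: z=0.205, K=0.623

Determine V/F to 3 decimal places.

Rachford–Rice: g(V/F) = Σ zᵢ(Kᵢ−1)/(1+V/F(Kᵢ−1)) = 0.
g(0) = ΣzᵢKᵢ − 1 = 0.275 and g(1) = 1 − Σzᵢ/Kᵢ = -0.074, so a root lies in (0, 1).
Iterate (Newton) starting at V/F = 0.68:
  V/F = 0.680: g = -0.0001, g' = -0.247 → V/F = 0.680
Converged at V/F = 0.680.

V/F = 0.680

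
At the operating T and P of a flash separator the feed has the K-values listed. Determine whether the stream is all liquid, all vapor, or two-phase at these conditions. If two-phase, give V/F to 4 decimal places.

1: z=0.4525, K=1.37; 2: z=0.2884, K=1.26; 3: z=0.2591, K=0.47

ΣzᵢKᵢ = 1.1051; Σzᵢ/Kᵢ = 1.1105.
Both exceed 1, so a two-phase solution exists.
Newton–Raphson from ψ = 0.51:
  ψ = 0.5100: g = 0.01886, g' = -0.1957 → ψ = 0.6064
  ψ = 0.6064: g = -0.00084, g' = -0.2139 → ψ = 0.6025
Converged at ψ = 0.6024.

two-phase, V/F = 0.6024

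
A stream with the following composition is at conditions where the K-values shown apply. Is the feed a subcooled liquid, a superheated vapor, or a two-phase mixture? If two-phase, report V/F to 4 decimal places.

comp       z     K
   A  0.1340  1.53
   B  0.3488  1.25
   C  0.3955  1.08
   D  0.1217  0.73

superheated vapor

ΣzᵢKᵢ = 1.1570; Σzᵢ/Kᵢ = 0.8995.
Since Σzᵢ/Kᵢ < 1 the mixture is above its dew point — single vapor phase.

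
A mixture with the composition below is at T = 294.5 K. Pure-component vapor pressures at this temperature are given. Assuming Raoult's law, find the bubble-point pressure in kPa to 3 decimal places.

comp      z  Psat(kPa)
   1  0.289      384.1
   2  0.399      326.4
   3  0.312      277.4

Pbub = 327.787 kPa

At the bubble point ψ → 0, so ΣzᵢKᵢ = 1 with Kᵢ = Pᵢˢᵃᵗ/P ⇒ P = ΣzᵢPᵢˢᵃᵗ.
P = 0.289·384.1 + 0.399·326.4 + 0.312·277.4 = 327.787 kPa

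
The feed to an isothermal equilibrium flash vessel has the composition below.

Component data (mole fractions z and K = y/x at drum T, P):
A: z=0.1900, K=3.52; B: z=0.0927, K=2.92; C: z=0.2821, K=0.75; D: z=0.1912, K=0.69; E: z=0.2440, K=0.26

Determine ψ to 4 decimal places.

ψ = 0.3152

Iterate (Newton) starting at ψ = 0.7:
  ψ = 0.7000: g = -0.28663, g' = -0.8511 → ψ = 0.3632
  ψ = 0.3632: g = -0.03646, g' = -0.7421 → ψ = 0.3141
  ψ = 0.3141: g = 0.00084, g' = -0.7790 → ψ = 0.3152
Converged at ψ = 0.3152.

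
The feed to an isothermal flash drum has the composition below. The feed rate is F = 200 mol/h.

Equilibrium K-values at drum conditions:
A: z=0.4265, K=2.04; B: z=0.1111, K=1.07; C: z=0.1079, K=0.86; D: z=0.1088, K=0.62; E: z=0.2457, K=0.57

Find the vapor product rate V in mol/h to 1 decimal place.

V = 168.6 mol/h

Let ψ = V/F and solve Σ zᵢ(Kᵢ−1)/(1+ψ(Kᵢ−1)) = 0.
Check two-phase: ΣzᵢKᵢ = 1.2892 > 1 and Σzᵢ/Kᵢ = 1.0449 > 1, so g(0) = 0.2892 > 0 and g(1) = -0.0449 < 0.
Newton–Raphson from ψ = 0.5:
  ψ = 0.5000: g = 0.09746, g' = -0.3003 → ψ = 0.8245
  ψ = 0.8245: g = 0.00517, g' = -0.2793 → ψ = 0.8431
  ψ = 0.8431: g = -0.00001, g' = -0.2800 → ψ = 0.8430
Converged at ψ = 0.8430.
Then V = ψ·F = 0.8430·200 = 168.6 mol/h and L = F − V = 31.4 mol/h.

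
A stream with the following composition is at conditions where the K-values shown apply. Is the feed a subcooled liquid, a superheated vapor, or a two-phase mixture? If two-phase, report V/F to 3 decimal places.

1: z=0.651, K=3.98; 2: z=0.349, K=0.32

ΣzᵢKᵢ = 2.703; Σzᵢ/Kᵢ = 1.254.
Both exceed 1, so a two-phase solution exists.
Binary case is linear: z₁(K₁−1)(1+ψ(K₂−1)) + z₂(K₂−1)(1+ψ(K₁−1)) = 0
⇒ ψ = [z₁(K₁−1)+z₂(K₂−1)] / [−(K₁−1)(K₂−1)] = 1.7027/2.0264 = 0.840

two-phase, V/F = 0.840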